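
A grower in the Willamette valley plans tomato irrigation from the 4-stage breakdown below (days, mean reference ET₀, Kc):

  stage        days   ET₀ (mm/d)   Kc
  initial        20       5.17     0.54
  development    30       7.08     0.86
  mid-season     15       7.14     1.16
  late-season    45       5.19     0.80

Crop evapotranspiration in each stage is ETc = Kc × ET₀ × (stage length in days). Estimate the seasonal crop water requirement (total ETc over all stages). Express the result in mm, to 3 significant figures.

initial: 0.54 × 5.17 × 20 = 55.84 mm
development: 0.86 × 7.08 × 30 = 182.66 mm
mid-season: 1.16 × 7.14 × 15 = 124.24 mm
late-season: 0.80 × 5.19 × 45 = 186.84 mm
Seasonal total = 549.58 mm

550 mm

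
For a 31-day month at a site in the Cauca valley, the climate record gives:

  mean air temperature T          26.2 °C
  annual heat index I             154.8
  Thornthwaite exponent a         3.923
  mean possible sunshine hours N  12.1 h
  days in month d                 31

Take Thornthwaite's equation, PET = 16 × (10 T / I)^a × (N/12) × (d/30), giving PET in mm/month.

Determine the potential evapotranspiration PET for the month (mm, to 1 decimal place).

10T/I = 10 × 26.2 / 154.8 = 1.6925
(10T/I)^a = 1.6925^3.923 = 7.8799
Uncorrected PET = 16 × 7.8799 = 126.078 mm
Correction = (N/12)(d/30) = (12.1/12)(31/30) = 1.0419
PET = 126.078 × 1.0419 = 131.361 mm/month

131.4 mm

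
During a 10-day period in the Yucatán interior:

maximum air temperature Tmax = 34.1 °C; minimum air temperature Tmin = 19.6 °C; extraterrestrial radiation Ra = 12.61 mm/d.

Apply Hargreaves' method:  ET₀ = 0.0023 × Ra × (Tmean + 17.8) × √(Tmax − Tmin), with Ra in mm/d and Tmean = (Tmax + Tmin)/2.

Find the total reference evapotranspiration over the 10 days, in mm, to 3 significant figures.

49.3 mm

Tmean = (34.1 + 19.6)/2 = 26.85 °C
ET₀ = 0.0023 × 12.61 × (26.85 + 17.8) × √14.5 = 0.0023 × 12.61 × 44.65 × 3.8079 = 4.9312 mm/d
Over 10 days: 4.9312 × 10 = 49.312 mm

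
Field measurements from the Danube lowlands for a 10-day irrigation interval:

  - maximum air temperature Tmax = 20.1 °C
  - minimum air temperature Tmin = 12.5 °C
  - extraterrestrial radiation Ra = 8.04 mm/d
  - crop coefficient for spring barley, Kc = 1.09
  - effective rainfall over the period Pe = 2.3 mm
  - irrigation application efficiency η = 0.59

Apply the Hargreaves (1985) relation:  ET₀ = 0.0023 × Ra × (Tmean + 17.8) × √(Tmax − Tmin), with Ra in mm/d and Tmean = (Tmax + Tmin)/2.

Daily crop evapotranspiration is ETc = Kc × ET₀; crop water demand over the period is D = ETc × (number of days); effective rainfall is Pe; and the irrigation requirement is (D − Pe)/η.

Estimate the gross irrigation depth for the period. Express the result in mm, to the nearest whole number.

Tmean = (20.1 + 12.5)/2 = 16.30 °C
ET₀ = 0.0023 × 8.04 × (16.30 + 17.8) × √7.6 = 0.0023 × 8.04 × 34.10 × 2.7568 = 1.7384 mm/d
ETc = Kc × ET₀ = 1.09 × 1.7384 = 1.8949 mm/d
Crop demand D = ETc × 10 d = 1.8949 × 10 = 18.949 mm
D − Pe = 18.949 − 2.3 = 16.649 mm
Gross irrigation = 16.649 / 0.59 = 28.219 mm

28 mm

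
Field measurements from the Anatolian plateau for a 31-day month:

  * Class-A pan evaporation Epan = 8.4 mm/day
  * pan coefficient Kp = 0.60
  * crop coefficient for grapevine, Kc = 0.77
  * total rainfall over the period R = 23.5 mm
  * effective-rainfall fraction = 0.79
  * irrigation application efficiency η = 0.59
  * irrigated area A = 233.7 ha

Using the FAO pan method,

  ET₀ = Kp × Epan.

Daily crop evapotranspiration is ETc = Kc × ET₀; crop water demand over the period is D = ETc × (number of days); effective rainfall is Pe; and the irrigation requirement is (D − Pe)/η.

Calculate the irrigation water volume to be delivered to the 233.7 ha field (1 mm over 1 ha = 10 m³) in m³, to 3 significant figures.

403000 m³

ET₀ = 0.60 × 8.4 = 5.0400 mm/d
ETc = Kc × ET₀ = 0.77 × 5.0400 = 3.8808 mm/d
Crop demand D = ETc × 31 d = 3.8808 × 31 = 120.305 mm
Pe = 0.79 × 23.5 = 18.565 mm
D − Pe = 120.305 − 18.565 = 101.740 mm
Gross irrigation = 101.740 / 0.59 = 172.441 mm
Volume = 172.441 mm × 233.7 ha × 10 = 402994.6 m³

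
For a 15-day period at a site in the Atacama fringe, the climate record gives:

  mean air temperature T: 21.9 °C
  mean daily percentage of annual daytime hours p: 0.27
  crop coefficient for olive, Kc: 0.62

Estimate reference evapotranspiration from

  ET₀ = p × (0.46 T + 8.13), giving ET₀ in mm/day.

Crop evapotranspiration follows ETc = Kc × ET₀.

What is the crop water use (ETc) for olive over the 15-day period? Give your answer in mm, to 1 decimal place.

45.7 mm

ET₀ = 0.27 × (0.46 × 21.9 + 8.13) = 0.27 × 18.204 = 4.9151 mm/d
ETc = Kc × ET₀ = 0.62 × 4.9151 = 3.0474 mm/d
Over 15 days: 3.0474 × 15 = 45.711 mm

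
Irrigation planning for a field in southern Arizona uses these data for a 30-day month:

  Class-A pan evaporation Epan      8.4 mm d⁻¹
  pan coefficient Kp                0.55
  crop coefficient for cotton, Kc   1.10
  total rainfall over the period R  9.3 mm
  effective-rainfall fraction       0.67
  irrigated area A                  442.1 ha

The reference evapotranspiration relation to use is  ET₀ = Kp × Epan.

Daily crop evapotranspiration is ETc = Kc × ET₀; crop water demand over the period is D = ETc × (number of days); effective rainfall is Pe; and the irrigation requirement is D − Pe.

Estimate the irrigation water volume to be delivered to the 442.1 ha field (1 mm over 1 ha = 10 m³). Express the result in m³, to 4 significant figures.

646500 m³

ET₀ = 0.55 × 8.4 = 4.6200 mm/d
ETc = Kc × ET₀ = 1.10 × 4.6200 = 5.0820 mm/d
Crop demand D = ETc × 30 d = 5.0820 × 30 = 152.460 mm
Pe = 0.67 × 9.3 = 6.231 mm
D − Pe = 152.460 − 6.231 = 146.229 mm
Volume = 146.229 mm × 442.1 ha × 10 = 646478.4 m³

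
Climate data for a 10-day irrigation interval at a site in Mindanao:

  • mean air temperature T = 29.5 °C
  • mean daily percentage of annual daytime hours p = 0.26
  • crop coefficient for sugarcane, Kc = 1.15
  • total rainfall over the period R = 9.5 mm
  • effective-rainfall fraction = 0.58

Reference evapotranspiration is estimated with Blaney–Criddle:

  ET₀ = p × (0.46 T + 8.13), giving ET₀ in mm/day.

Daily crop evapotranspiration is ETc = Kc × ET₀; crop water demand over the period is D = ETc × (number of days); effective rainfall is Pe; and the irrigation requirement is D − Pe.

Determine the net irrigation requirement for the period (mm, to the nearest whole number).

59 mm

ET₀ = 0.26 × (0.46 × 29.5 + 8.13) = 0.26 × 21.700 = 5.6420 mm/d
ETc = Kc × ET₀ = 1.15 × 5.6420 = 6.4883 mm/d
Crop demand D = ETc × 10 d = 6.4883 × 10 = 64.883 mm
Pe = 0.58 × 9.5 = 5.510 mm
D − Pe = 64.883 − 5.510 = 59.373 mm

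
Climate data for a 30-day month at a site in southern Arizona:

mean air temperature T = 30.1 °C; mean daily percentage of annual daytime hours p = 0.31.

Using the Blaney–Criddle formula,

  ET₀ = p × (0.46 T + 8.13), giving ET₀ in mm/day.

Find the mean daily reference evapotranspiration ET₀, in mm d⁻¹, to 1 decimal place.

ET₀ = 0.31 × (0.46 × 30.1 + 8.13) = 0.31 × 21.976 = 6.8126 mm/d

6.8 mm d⁻¹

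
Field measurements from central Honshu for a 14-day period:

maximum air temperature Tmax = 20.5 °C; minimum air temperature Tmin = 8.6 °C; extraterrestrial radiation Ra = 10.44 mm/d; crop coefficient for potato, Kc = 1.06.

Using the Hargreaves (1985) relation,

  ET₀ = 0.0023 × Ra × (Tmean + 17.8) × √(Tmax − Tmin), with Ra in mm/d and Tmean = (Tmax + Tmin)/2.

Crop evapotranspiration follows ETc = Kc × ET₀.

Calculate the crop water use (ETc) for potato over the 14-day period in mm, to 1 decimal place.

39.8 mm

Tmean = (20.5 + 8.6)/2 = 14.55 °C
ET₀ = 0.0023 × 10.44 × (14.55 + 17.8) × √11.9 = 0.0023 × 10.44 × 32.35 × 3.4496 = 2.6796 mm/d
ETc = Kc × ET₀ = 1.06 × 2.6796 = 2.8404 mm/d
Over 14 days: 2.8404 × 14 = 39.766 mm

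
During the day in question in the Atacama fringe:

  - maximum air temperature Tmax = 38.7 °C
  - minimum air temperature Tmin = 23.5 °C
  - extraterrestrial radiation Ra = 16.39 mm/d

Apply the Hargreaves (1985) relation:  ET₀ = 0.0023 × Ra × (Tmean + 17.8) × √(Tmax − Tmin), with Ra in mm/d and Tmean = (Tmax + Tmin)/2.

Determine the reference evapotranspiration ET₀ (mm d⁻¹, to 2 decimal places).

Tmean = (38.7 + 23.5)/2 = 31.10 °C
ET₀ = 0.0023 × 16.39 × (31.10 + 17.8) × √15.2 = 0.0023 × 16.39 × 48.90 × 3.8987 = 7.1868 mm/d

7.19 mm d⁻¹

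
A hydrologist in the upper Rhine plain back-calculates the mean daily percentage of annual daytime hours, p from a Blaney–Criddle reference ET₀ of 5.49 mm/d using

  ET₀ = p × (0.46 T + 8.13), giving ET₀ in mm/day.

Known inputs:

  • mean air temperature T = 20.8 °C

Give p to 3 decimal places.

0.310

p = ET₀ / (0.46 T + 8.13) = 5.49 / (0.46 × 20.8 + 8.13) = 5.49 / 17.698 = 0.3102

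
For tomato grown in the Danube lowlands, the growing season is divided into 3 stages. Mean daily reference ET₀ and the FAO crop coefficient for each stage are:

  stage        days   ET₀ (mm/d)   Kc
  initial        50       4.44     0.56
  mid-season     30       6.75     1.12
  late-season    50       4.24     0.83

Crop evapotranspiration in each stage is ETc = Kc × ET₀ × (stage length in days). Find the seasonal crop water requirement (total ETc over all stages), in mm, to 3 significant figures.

initial: 0.56 × 4.44 × 50 = 124.32 mm
mid-season: 1.12 × 6.75 × 30 = 226.80 mm
late-season: 0.83 × 4.24 × 50 = 175.96 mm
Seasonal total = 527.08 mm

527 mm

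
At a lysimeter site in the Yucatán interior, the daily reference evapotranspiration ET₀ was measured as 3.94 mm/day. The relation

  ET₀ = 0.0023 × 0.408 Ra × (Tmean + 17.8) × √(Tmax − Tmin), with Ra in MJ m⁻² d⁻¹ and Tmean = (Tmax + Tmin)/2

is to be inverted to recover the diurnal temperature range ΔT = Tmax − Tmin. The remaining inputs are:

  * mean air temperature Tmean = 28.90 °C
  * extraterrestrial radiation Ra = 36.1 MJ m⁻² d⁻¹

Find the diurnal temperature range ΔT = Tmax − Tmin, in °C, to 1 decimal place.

6.2 °C

√ΔT = ET₀ / [0.0023 × 0.408 × Ra × (Tmean+17.8)] = 3.94 / (0.0023 × 14.7288 × 46.70) = 2.4905
ΔT = 2.4905² = 6.203 °C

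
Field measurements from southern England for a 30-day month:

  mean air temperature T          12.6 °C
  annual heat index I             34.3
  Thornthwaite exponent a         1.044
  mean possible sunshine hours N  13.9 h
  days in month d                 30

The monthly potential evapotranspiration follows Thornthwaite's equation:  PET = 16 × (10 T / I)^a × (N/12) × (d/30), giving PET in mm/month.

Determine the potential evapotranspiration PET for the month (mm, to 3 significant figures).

10T/I = 10 × 12.6 / 34.3 = 3.6735
(10T/I)^a = 3.6735^1.044 = 3.8899
Uncorrected PET = 16 × 3.8899 = 62.238 mm
Correction = (N/12)(d/30) = (13.9/12)(30/30) = 1.1583
PET = 62.238 × 1.1583 = 72.090 mm/month

72.1 mm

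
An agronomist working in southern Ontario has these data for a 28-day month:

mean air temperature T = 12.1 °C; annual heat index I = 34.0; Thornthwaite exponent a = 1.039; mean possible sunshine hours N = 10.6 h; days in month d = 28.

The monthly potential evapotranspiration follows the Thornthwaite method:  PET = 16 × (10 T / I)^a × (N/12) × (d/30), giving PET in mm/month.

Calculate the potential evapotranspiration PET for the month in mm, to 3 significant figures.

49.3 mm

10T/I = 10 × 12.1 / 34.0 = 3.5588
(10T/I)^a = 3.5588^1.039 = 3.7394
Uncorrected PET = 16 × 3.7394 = 59.830 mm
Correction = (N/12)(d/30) = (10.6/12)(28/30) = 0.8244
PET = 59.830 × 0.8244 = 49.324 mm/month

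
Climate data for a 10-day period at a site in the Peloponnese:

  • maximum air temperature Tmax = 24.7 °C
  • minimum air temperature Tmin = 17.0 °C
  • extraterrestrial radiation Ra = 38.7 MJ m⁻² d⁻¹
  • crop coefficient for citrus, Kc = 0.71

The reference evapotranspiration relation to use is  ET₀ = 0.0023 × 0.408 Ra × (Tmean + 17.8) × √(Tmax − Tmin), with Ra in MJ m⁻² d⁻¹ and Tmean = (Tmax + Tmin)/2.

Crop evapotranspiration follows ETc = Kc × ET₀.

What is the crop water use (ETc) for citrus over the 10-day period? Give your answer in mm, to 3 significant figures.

Tmean = (24.7 + 17.0)/2 = 20.85 °C
0.408 Ra = 0.408 × 38.7 = 15.7896 mm/d equivalent
ET₀ = 0.0023 × 15.7896 × (20.85 + 17.8) × √7.7 = 0.0023 × 15.7896 × 38.65 × 2.7749 = 3.8949 mm/d
ETc = Kc × ET₀ = 0.71 × 3.8949 = 2.7654 mm/d
Over 10 days: 2.7654 × 10 = 27.654 mm

27.7 mm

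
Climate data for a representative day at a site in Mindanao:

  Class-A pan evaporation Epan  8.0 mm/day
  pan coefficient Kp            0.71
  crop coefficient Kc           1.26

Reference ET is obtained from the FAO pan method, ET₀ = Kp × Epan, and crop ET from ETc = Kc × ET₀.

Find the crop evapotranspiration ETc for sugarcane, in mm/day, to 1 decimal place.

7.2 mm/day

ET₀ = 0.71 × 8.0 = 5.6800 mm/d
ETc = Kc × ET₀ = 1.26 × 5.6800 = 7.1568 mm/d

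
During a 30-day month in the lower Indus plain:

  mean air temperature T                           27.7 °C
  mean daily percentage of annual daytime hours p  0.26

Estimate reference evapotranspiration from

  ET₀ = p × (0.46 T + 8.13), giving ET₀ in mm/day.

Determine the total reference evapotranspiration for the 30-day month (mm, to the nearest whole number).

163 mm

ET₀ = 0.26 × (0.46 × 27.7 + 8.13) = 0.26 × 20.872 = 5.4267 mm/d
Monthly total = 5.4267 × 30 = 162.801 mm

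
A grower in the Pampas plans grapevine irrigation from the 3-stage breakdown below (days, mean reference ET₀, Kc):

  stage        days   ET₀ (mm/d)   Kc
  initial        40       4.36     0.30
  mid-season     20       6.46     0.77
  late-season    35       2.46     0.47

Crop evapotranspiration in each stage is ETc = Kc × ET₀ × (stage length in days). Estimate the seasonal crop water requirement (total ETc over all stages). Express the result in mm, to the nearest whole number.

192 mm

initial: 0.30 × 4.36 × 40 = 52.32 mm
mid-season: 0.77 × 6.46 × 20 = 99.48 mm
late-season: 0.47 × 2.46 × 35 = 40.47 mm
Seasonal total = 192.27 mm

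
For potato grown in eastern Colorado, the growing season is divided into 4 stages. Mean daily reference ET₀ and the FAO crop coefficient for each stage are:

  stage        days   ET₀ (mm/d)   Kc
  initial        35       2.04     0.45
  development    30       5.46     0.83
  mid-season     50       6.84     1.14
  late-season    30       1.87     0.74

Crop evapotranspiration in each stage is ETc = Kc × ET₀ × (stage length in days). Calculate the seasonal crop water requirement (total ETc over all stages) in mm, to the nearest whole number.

599 mm

initial: 0.45 × 2.04 × 35 = 32.13 mm
development: 0.83 × 5.46 × 30 = 135.95 mm
mid-season: 1.14 × 6.84 × 50 = 389.88 mm
late-season: 0.74 × 1.87 × 30 = 41.51 mm
Seasonal total = 599.47 mm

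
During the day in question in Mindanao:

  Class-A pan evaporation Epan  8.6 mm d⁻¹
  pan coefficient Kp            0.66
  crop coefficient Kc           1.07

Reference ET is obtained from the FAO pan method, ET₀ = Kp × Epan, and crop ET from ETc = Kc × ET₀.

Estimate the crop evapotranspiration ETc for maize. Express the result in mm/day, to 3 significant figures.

ET₀ = 0.66 × 8.6 = 5.6760 mm/d
ETc = Kc × ET₀ = 1.07 × 5.6760 = 6.0733 mm/d

6.07 mm/day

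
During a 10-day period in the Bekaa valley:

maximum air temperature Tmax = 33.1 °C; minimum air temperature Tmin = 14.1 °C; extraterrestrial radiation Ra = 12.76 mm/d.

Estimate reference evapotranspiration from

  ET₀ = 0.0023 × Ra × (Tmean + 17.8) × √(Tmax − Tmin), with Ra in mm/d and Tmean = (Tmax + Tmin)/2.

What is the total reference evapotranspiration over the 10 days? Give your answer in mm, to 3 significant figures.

53.0 mm

Tmean = (33.1 + 14.1)/2 = 23.60 °C
ET₀ = 0.0023 × 12.76 × (23.60 + 17.8) × √19.0 = 0.0023 × 12.76 × 41.40 × 4.3589 = 5.2961 mm/d
Over 10 days: 5.2961 × 10 = 52.961 mm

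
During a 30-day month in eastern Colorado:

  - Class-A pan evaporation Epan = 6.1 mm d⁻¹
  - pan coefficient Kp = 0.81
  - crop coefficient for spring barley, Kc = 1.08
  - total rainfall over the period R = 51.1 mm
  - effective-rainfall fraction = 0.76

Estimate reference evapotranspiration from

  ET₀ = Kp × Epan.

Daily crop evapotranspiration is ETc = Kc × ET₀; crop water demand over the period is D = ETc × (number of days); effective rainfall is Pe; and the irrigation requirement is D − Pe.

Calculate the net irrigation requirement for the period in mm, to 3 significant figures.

121 mm

ET₀ = 0.81 × 6.1 = 4.9410 mm/d
ETc = Kc × ET₀ = 1.08 × 4.9410 = 5.3363 mm/d
Crop demand D = ETc × 30 d = 5.3363 × 30 = 160.089 mm
Pe = 0.76 × 51.1 = 38.836 mm
D − Pe = 160.089 − 38.836 = 121.253 mm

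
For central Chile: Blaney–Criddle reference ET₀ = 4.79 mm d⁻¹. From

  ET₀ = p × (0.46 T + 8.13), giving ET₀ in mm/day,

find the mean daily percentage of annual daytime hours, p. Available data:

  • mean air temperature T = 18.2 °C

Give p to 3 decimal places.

p = ET₀ / (0.46 T + 8.13) = 4.79 / (0.46 × 18.2 + 8.13) = 4.79 / 16.502 = 0.2903

0.290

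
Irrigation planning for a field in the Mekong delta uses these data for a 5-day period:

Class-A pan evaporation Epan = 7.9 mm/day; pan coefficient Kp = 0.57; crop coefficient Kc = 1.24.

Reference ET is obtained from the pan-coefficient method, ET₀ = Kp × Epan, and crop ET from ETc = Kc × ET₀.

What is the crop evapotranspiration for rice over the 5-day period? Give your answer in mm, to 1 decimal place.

27.9 mm

ET₀ = 0.57 × 7.9 = 4.5030 mm/d
ETc = Kc × ET₀ = 1.24 × 4.5030 = 5.5837 mm/d
Over 5 days: 5.5837 × 5 = 27.919 mm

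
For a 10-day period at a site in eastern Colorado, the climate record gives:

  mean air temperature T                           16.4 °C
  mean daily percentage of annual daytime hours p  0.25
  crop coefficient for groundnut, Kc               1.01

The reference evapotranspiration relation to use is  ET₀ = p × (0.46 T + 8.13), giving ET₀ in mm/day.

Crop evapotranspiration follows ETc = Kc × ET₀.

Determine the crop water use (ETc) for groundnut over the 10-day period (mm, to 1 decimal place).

39.6 mm

ET₀ = 0.25 × (0.46 × 16.4 + 8.13) = 0.25 × 15.674 = 3.9185 mm/d
ETc = Kc × ET₀ = 1.01 × 3.9185 = 3.9577 mm/d
Over 10 days: 3.9577 × 10 = 39.577 mm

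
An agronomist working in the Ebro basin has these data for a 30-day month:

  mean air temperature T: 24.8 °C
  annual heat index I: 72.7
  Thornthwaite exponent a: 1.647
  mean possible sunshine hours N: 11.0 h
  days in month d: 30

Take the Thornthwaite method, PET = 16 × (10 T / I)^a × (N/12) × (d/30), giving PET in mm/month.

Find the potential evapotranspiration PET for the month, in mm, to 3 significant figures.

10T/I = 10 × 24.8 / 72.7 = 3.4113
(10T/I)^a = 3.4113^1.647 = 7.5460
Uncorrected PET = 16 × 7.5460 = 120.736 mm
Correction = (N/12)(d/30) = (11.0/12)(30/30) = 0.9167
PET = 120.736 × 0.9167 = 110.679 mm/month

111 mm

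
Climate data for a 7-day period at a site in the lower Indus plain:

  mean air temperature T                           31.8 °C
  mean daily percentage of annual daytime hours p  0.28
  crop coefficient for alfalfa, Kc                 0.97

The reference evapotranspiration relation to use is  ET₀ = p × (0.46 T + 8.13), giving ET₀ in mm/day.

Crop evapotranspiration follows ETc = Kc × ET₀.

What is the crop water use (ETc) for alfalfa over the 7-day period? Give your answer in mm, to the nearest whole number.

ET₀ = 0.28 × (0.46 × 31.8 + 8.13) = 0.28 × 22.758 = 6.3722 mm/d
ETc = Kc × ET₀ = 0.97 × 6.3722 = 6.1810 mm/d
Over 7 days: 6.1810 × 7 = 43.267 mm

43 mm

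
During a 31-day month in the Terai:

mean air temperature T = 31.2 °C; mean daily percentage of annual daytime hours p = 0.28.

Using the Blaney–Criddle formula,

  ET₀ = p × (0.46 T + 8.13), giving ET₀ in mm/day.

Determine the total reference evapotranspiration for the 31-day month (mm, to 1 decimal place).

195.1 mm

ET₀ = 0.28 × (0.46 × 31.2 + 8.13) = 0.28 × 22.482 = 6.2950 mm/d
Monthly total = 6.2950 × 31 = 195.145 mm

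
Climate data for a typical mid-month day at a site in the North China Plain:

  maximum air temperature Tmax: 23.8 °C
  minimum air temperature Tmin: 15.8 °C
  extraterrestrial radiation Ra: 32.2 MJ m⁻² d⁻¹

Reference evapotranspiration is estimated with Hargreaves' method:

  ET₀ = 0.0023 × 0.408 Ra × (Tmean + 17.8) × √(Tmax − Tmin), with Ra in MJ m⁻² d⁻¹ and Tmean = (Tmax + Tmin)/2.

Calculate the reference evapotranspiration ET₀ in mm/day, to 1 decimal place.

3.2 mm/day

Tmean = (23.8 + 15.8)/2 = 19.80 °C
0.408 Ra = 0.408 × 32.2 = 13.1376 mm/d equivalent
ET₀ = 0.0023 × 13.1376 × (19.80 + 17.8) × √8.0 = 0.0023 × 13.1376 × 37.60 × 2.8284 = 3.2135 mm/d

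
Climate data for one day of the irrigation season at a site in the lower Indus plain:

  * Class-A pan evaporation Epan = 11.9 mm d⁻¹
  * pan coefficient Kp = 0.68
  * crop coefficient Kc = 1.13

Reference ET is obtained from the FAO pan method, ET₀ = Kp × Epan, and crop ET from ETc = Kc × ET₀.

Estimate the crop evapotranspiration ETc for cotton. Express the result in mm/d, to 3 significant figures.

9.14 mm/d

ET₀ = 0.68 × 11.9 = 8.0920 mm/d
ETc = Kc × ET₀ = 1.13 × 8.0920 = 9.1440 mm/d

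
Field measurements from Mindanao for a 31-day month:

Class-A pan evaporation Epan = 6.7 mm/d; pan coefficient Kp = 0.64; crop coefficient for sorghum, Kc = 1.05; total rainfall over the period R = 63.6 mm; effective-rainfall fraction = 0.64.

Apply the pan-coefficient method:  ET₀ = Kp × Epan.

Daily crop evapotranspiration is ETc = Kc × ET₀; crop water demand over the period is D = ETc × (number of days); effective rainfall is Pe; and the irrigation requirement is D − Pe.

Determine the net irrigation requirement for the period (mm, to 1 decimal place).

ET₀ = 0.64 × 6.7 = 4.2880 mm/d
ETc = Kc × ET₀ = 1.05 × 4.2880 = 4.5024 mm/d
Crop demand D = ETc × 31 d = 4.5024 × 31 = 139.574 mm
Pe = 0.64 × 63.6 = 40.704 mm
D − Pe = 139.574 − 40.704 = 98.870 mm

98.9 mm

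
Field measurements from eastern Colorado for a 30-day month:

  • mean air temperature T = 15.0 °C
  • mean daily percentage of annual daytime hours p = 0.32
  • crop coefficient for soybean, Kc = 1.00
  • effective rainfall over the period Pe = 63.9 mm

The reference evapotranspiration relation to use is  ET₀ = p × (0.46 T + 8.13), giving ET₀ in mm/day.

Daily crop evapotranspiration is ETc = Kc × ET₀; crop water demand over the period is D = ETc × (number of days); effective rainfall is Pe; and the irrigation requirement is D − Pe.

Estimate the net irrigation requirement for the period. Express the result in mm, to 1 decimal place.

ET₀ = 0.32 × (0.46 × 15.0 + 8.13) = 0.32 × 15.030 = 4.8096 mm/d
ETc = Kc × ET₀ = 1.00 × 4.8096 = 4.8096 mm/d
Crop demand D = ETc × 30 d = 4.8096 × 30 = 144.288 mm
D − Pe = 144.288 − 63.9 = 80.388 mm

80.4 mm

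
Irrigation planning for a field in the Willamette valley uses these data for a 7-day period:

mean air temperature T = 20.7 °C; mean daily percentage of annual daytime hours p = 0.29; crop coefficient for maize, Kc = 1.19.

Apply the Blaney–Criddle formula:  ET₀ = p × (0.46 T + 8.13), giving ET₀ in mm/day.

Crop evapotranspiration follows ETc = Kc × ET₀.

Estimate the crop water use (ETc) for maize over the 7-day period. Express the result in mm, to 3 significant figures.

42.6 mm

ET₀ = 0.29 × (0.46 × 20.7 + 8.13) = 0.29 × 17.652 = 5.1191 mm/d
ETc = Kc × ET₀ = 1.19 × 5.1191 = 6.0917 mm/d
Over 7 days: 6.0917 × 7 = 42.642 mm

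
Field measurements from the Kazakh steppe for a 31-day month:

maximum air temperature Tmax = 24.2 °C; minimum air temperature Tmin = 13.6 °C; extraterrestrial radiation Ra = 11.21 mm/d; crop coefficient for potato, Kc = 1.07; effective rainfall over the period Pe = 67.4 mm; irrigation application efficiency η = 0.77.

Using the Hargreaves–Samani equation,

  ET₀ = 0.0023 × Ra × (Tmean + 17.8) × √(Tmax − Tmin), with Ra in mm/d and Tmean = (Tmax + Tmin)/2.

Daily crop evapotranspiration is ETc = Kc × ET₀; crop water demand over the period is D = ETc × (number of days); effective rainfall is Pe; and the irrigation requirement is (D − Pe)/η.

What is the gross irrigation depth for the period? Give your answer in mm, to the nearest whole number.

Tmean = (24.2 + 13.6)/2 = 18.90 °C
ET₀ = 0.0023 × 11.21 × (18.90 + 17.8) × √10.6 = 0.0023 × 11.21 × 36.70 × 3.2558 = 3.0808 mm/d
ETc = Kc × ET₀ = 1.07 × 3.0808 = 3.2965 mm/d
Crop demand D = ETc × 31 d = 3.2965 × 31 = 102.192 mm
D − Pe = 102.192 − 67.4 = 34.792 mm
Gross irrigation = 34.792 / 0.77 = 45.184 mm

45 mm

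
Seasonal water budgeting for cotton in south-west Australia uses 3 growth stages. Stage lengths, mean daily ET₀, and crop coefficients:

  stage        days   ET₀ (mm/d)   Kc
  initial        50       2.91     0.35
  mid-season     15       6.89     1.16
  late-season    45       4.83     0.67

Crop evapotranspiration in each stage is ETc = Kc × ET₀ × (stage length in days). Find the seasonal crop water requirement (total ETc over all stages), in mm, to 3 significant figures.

initial: 0.35 × 2.91 × 50 = 50.93 mm
mid-season: 1.16 × 6.89 × 15 = 119.89 mm
late-season: 0.67 × 4.83 × 45 = 145.62 mm
Seasonal total = 316.44 mm

316 mm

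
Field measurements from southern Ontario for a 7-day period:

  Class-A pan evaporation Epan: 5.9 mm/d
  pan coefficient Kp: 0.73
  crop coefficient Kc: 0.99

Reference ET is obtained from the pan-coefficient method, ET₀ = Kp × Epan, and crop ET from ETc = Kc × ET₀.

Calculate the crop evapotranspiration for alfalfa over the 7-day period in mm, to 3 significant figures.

ET₀ = 0.73 × 5.9 = 4.3070 mm/d
ETc = Kc × ET₀ = 0.99 × 4.3070 = 4.2639 mm/d
Over 7 days: 4.2639 × 7 = 29.847 mm

29.8 mm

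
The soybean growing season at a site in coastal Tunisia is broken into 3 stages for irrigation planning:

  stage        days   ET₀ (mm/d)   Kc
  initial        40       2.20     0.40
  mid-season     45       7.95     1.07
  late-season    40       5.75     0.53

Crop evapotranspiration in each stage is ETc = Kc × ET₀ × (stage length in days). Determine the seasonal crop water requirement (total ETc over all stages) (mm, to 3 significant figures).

540 mm

initial: 0.40 × 2.20 × 40 = 35.20 mm
mid-season: 1.07 × 7.95 × 45 = 382.79 mm
late-season: 0.53 × 5.75 × 40 = 121.90 mm
Seasonal total = 539.89 mm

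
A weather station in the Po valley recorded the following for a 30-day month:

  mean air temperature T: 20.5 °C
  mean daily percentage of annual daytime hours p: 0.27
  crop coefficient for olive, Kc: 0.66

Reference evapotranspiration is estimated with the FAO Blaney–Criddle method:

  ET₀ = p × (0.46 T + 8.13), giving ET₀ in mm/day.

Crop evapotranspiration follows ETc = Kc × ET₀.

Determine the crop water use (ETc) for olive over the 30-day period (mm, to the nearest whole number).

ET₀ = 0.27 × (0.46 × 20.5 + 8.13) = 0.27 × 17.560 = 4.7412 mm/d
ETc = Kc × ET₀ = 0.66 × 4.7412 = 3.1292 mm/d
Over 30 days: 3.1292 × 30 = 93.876 mm

94 mm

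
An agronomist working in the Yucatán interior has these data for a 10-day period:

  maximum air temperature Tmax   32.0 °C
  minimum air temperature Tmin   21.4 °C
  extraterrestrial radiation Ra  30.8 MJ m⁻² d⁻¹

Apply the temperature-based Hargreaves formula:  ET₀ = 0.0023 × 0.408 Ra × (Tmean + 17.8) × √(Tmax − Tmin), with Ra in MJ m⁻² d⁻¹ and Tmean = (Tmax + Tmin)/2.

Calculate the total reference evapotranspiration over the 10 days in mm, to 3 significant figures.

Tmean = (32.0 + 21.4)/2 = 26.70 °C
0.408 Ra = 0.408 × 30.8 = 12.5664 mm/d equivalent
ET₀ = 0.0023 × 12.5664 × (26.70 + 17.8) × √10.6 = 0.0023 × 12.5664 × 44.50 × 3.2558 = 4.1875 mm/d
Over 10 days: 4.1875 × 10 = 41.875 mm

41.9 mm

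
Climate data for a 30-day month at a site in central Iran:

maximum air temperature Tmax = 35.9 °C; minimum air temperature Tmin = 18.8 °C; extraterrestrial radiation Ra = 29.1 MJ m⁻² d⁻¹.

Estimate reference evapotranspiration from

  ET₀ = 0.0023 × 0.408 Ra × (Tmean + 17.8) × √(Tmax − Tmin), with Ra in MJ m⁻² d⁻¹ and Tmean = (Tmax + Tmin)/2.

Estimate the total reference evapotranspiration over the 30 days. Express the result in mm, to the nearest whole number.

153 mm

Tmean = (35.9 + 18.8)/2 = 27.35 °C
0.408 Ra = 0.408 × 29.1 = 11.8728 mm/d equivalent
ET₀ = 0.0023 × 11.8728 × (27.35 + 17.8) × √17.1 = 0.0023 × 11.8728 × 45.15 × 4.1352 = 5.0984 mm/d
Over 30 days: 5.0984 × 30 = 152.952 mm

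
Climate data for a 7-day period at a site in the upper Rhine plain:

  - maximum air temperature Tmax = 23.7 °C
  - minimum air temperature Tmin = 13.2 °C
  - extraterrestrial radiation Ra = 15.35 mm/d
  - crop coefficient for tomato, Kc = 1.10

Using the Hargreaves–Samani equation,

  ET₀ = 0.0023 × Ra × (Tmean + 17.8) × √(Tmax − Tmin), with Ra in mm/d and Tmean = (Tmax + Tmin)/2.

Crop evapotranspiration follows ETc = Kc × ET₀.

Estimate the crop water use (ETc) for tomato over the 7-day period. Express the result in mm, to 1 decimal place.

Tmean = (23.7 + 13.2)/2 = 18.45 °C
ET₀ = 0.0023 × 15.35 × (18.45 + 17.8) × √10.5 = 0.0023 × 15.35 × 36.25 × 3.2404 = 4.1471 mm/d
ETc = Kc × ET₀ = 1.10 × 4.1471 = 4.5618 mm/d
Over 7 days: 4.5618 × 7 = 31.933 mm

31.9 mm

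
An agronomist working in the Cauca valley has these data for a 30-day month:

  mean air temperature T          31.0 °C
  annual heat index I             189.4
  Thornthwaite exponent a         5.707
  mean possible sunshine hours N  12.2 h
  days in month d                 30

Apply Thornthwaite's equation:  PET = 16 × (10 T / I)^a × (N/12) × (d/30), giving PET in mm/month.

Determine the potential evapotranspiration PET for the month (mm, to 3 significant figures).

271 mm

10T/I = 10 × 31.0 / 189.4 = 1.6367
(10T/I)^a = 1.6367^5.707 = 16.6388
Uncorrected PET = 16 × 16.6388 = 266.221 mm
Correction = (N/12)(d/30) = (12.2/12)(30/30) = 1.0167
PET = 266.221 × 1.0167 = 270.667 mm/month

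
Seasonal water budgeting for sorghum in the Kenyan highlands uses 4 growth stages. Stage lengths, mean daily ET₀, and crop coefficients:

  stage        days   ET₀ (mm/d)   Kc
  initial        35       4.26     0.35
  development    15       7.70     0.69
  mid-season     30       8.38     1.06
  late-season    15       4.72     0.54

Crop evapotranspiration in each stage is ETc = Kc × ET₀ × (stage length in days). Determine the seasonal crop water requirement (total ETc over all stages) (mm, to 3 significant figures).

437 mm

initial: 0.35 × 4.26 × 35 = 52.19 mm
development: 0.69 × 7.70 × 15 = 79.70 mm
mid-season: 1.06 × 8.38 × 30 = 266.48 mm
late-season: 0.54 × 4.72 × 15 = 38.23 mm
Seasonal total = 436.60 mm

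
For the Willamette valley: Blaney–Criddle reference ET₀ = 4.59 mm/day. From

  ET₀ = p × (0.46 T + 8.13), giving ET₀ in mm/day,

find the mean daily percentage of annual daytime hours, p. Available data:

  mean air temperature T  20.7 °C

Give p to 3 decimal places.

0.260

p = ET₀ / (0.46 T + 8.13) = 4.59 / (0.46 × 20.7 + 8.13) = 4.59 / 17.652 = 0.2600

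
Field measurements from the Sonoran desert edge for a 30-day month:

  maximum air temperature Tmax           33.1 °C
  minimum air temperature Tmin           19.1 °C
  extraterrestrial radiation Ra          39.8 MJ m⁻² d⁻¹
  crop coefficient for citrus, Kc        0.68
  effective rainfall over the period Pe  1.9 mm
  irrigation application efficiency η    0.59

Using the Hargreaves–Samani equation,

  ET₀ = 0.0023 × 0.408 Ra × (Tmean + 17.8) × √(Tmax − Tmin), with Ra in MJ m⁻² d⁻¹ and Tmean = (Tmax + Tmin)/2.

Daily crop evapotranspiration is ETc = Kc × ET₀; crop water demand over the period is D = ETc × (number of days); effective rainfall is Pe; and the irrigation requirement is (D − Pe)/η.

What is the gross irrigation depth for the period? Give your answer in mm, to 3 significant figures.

Tmean = (33.1 + 19.1)/2 = 26.10 °C
0.408 Ra = 0.408 × 39.8 = 16.2384 mm/d equivalent
ET₀ = 0.0023 × 16.2384 × (26.10 + 17.8) × √14.0 = 0.0023 × 16.2384 × 43.90 × 3.7417 = 6.1349 mm/d
ETc = Kc × ET₀ = 0.68 × 6.1349 = 4.1717 mm/d
Crop demand D = ETc × 30 d = 4.1717 × 30 = 125.151 mm
D − Pe = 125.151 − 1.9 = 123.251 mm
Gross irrigation = 123.251 / 0.59 = 208.900 mm

209 mm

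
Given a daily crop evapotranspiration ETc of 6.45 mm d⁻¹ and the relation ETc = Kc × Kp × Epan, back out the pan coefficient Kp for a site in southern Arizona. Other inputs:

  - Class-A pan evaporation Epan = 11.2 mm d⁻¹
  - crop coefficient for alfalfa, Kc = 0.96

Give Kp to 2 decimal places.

ETc = Kc × Kp × Epan  ⇒  Kp = ETc / (Kc × Epan)
Kp = 6.45 / (0.96 × 11.2) = 6.45 / 10.752 = 0.5999

0.60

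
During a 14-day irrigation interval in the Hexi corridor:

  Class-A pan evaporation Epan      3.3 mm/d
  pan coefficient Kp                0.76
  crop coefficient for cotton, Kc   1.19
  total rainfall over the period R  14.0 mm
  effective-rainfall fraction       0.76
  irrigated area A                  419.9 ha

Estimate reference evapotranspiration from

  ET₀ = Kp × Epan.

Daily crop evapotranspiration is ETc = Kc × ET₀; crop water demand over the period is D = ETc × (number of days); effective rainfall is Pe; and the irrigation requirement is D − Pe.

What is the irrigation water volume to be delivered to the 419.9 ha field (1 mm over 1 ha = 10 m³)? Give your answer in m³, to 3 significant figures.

131000 m³

ET₀ = 0.76 × 3.3 = 2.5080 mm/d
ETc = Kc × ET₀ = 1.19 × 2.5080 = 2.9845 mm/d
Crop demand D = ETc × 14 d = 2.9845 × 14 = 41.783 mm
Pe = 0.76 × 14.0 = 10.640 mm
D − Pe = 41.783 − 10.640 = 31.143 mm
Volume = 31.143 mm × 419.9 ha × 10 = 130769.5 m³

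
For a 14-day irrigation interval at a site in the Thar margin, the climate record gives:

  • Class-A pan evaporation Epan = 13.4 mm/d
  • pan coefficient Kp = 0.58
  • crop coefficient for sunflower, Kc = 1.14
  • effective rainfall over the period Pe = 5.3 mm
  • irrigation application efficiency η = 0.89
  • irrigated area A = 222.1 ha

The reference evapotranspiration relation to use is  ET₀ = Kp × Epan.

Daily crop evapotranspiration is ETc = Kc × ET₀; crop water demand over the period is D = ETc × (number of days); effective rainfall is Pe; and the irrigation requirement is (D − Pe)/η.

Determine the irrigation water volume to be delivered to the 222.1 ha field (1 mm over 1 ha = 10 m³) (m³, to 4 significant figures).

ET₀ = 0.58 × 13.4 = 7.7720 mm/d
ETc = Kc × ET₀ = 1.14 × 7.7720 = 8.8601 mm/d
Crop demand D = ETc × 14 d = 8.8601 × 14 = 124.041 mm
D − Pe = 124.041 − 5.3 = 118.741 mm
Gross irrigation = 118.741 / 0.89 = 133.417 mm
Volume = 133.417 mm × 222.1 ha × 10 = 296319.2 m³

296300 m³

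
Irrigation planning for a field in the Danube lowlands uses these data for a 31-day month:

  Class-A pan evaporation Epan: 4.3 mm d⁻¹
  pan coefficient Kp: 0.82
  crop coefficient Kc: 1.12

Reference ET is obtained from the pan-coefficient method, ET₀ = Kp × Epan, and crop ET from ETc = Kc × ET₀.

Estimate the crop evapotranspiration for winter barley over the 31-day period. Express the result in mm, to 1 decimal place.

122.4 mm

ET₀ = 0.82 × 4.3 = 3.5260 mm/d
ETc = Kc × ET₀ = 1.12 × 3.5260 = 3.9491 mm/d
Over 31 days: 3.9491 × 31 = 122.422 mm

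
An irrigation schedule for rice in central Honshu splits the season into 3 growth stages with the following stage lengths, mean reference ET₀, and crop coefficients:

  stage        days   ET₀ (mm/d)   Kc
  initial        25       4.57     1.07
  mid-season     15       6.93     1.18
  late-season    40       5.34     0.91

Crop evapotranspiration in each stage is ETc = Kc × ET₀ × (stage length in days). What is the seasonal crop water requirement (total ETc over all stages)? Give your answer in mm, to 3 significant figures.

439 mm

initial: 1.07 × 4.57 × 25 = 122.25 mm
mid-season: 1.18 × 6.93 × 15 = 122.66 mm
late-season: 0.91 × 5.34 × 40 = 194.38 mm
Seasonal total = 439.29 mm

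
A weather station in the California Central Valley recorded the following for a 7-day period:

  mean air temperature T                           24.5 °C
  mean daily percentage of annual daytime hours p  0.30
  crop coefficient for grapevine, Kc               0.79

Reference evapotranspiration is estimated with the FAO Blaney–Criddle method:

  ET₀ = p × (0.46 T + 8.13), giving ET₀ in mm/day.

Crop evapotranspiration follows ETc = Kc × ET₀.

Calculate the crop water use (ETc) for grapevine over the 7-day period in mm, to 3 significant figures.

32.2 mm

ET₀ = 0.30 × (0.46 × 24.5 + 8.13) = 0.30 × 19.400 = 5.8200 mm/d
ETc = Kc × ET₀ = 0.79 × 5.8200 = 4.5978 mm/d
Over 7 days: 4.5978 × 7 = 32.185 mm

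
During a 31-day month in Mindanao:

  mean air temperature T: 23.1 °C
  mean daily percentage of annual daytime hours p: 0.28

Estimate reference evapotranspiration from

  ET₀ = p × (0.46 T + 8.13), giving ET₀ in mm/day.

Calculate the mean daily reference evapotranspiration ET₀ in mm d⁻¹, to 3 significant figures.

ET₀ = 0.28 × (0.46 × 23.1 + 8.13) = 0.28 × 18.756 = 5.2517 mm/d

5.25 mm d⁻¹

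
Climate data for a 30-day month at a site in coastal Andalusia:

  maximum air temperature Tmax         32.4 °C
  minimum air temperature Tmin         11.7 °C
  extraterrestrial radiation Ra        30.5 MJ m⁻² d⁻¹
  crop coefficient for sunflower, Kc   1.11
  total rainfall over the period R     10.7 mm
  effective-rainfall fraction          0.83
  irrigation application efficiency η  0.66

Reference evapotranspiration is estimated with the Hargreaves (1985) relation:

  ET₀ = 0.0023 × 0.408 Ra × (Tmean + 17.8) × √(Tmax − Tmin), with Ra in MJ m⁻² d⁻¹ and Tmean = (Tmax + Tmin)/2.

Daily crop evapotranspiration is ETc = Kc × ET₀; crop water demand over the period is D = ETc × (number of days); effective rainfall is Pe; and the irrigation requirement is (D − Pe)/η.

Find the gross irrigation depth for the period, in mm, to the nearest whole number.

248 mm

Tmean = (32.4 + 11.7)/2 = 22.05 °C
0.408 Ra = 0.408 × 30.5 = 12.4440 mm/d equivalent
ET₀ = 0.0023 × 12.4440 × (22.05 + 17.8) × √20.7 = 0.0023 × 12.4440 × 39.85 × 4.5497 = 5.1892 mm/d
ETc = Kc × ET₀ = 1.11 × 5.1892 = 5.7600 mm/d
Crop demand D = ETc × 30 d = 5.7600 × 30 = 172.800 mm
Pe = 0.83 × 10.7 = 8.881 mm
D − Pe = 172.800 − 8.881 = 163.919 mm
Gross irrigation = 163.919 / 0.66 = 248.362 mm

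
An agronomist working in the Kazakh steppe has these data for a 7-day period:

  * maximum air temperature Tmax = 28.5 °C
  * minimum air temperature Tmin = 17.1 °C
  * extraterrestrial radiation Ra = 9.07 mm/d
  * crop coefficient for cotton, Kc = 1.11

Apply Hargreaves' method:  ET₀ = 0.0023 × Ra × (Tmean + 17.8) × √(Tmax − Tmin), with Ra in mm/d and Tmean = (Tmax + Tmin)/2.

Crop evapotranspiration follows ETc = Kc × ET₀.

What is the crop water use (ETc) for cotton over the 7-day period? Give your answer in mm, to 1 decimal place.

Tmean = (28.5 + 17.1)/2 = 22.80 °C
ET₀ = 0.0023 × 9.07 × (22.80 + 17.8) × √11.4 = 0.0023 × 9.07 × 40.60 × 3.3764 = 2.8597 mm/d
ETc = Kc × ET₀ = 1.11 × 2.8597 = 3.1743 mm/d
Over 7 days: 3.1743 × 7 = 22.220 mm

22.2 mm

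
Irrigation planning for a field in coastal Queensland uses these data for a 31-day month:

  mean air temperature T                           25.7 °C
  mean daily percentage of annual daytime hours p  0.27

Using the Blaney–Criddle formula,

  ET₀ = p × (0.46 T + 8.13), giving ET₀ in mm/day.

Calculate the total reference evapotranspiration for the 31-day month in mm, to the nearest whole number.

167 mm

ET₀ = 0.27 × (0.46 × 25.7 + 8.13) = 0.27 × 19.952 = 5.3870 mm/d
Monthly total = 5.3870 × 31 = 166.997 mm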